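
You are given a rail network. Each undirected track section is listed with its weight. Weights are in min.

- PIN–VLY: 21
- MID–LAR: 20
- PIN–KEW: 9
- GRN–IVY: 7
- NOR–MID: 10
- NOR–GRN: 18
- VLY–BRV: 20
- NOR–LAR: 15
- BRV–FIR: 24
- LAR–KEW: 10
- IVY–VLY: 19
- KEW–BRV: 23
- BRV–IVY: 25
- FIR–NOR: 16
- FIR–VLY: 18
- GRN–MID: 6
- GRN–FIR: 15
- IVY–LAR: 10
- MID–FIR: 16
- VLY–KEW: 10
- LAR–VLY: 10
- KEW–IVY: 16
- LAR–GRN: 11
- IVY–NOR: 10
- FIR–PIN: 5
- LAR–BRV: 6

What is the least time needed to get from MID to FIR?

Settle nodes by increasing distance from MID:
MID: 0
GRN: 6  (via MID)
NOR: 10  (via MID)
IVY: 13  (via GRN)
FIR: 16  (via MID)
Shortest route: MID → FIR = 16 min.

16 min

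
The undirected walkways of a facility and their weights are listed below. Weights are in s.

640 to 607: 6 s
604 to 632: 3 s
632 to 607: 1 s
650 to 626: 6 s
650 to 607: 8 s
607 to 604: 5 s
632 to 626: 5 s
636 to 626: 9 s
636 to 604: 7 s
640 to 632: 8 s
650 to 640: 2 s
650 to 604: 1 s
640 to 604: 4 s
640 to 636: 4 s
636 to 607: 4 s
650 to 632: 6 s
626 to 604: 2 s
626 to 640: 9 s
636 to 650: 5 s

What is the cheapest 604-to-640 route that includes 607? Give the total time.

10 s

Shortest 604→607: 604–632–607 = 4
Shortest 607→640: 607–640 = 6
Total via 607: 4 + 6 = 10 s.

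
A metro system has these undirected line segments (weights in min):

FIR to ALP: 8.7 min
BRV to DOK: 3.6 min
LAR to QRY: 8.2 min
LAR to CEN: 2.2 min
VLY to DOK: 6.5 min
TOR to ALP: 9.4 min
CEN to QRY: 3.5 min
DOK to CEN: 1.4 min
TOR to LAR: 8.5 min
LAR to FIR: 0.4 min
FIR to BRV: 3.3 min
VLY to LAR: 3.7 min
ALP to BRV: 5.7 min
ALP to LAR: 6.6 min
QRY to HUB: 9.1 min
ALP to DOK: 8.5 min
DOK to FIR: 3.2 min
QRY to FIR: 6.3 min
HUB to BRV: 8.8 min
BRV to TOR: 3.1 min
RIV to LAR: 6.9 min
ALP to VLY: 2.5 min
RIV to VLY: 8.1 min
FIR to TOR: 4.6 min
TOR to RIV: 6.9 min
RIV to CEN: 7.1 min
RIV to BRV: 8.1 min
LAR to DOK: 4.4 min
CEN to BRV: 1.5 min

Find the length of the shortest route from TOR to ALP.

8.8 min

Compare a few routes:
TOR–BRV–ALP: 3.1+5.7 = 8.8
TOR–ALP: 9.4 = 9.4
TOR–FIR–LAR–VLY–ALP: 4.6+0.4+3.7+2.5 = 11.2
The minimum is 8.8 min via TOR–BRV–ALP.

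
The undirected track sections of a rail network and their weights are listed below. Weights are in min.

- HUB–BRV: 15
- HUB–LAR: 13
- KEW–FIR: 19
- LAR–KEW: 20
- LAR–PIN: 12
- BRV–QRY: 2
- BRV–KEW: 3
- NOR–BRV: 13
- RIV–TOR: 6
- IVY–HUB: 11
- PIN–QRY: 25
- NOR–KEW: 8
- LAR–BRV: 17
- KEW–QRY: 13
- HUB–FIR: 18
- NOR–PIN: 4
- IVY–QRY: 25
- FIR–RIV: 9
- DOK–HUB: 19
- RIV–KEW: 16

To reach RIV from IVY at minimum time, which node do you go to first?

HUB

Enumerating some paths:
IVY - HUB - BRV - KEW - RIV: 11+15+3+16 = 45
IVY - QRY - BRV - KEW - RIV: 25+2+3+16 = 46
IVY - HUB - FIR - RIV: 11+18+9 = 38
IVY - QRY - KEW - RIV: 25+13+16 = 54
Cheapest is IVY - HUB - FIR - RIV at 38 min.
So from IVY the first move is to HUB.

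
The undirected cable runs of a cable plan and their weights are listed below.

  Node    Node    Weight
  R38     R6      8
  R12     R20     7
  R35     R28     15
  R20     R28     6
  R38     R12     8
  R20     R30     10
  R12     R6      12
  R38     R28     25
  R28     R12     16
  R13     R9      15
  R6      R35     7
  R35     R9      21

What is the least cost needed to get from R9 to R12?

40

Settle nodes by increasing distance from R9:
R9: 0
R13: 15  (via R9)
R35: 21  (via R9)
R6: 28  (via R35)
R28: 36  (via R35)
R38: 36  (via R6)
R12: 40  (via R6)
Shortest route: R9 → R35 → R6 → R12 = 40.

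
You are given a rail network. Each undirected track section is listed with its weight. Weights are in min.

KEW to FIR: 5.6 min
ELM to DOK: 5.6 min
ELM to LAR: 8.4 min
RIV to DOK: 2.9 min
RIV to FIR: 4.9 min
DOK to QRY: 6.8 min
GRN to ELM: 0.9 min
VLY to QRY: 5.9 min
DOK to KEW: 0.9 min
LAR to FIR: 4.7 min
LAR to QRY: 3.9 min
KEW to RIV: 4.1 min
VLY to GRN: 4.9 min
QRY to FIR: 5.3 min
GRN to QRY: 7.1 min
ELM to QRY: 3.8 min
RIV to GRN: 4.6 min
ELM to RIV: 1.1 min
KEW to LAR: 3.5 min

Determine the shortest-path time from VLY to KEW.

10.7 min

Settle nodes by increasing distance from VLY:
VLY: 0
GRN: 4.9  (via VLY)
ELM: 5.8  (via GRN)
QRY: 5.9  (via VLY)
RIV: 6.9  (via ELM)
DOK: 9.8  (via RIV)
LAR: 9.8  (via QRY)
KEW: 10.7  (via DOK)
Shortest route: VLY → GRN → ELM → RIV → DOK → KEW = 10.7 min.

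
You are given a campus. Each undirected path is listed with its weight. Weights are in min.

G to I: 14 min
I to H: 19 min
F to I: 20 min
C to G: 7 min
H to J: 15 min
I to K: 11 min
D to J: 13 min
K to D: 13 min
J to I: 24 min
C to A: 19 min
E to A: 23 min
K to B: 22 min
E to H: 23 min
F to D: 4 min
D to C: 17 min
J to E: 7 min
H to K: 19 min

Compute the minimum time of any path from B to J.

Candidate routes:
B → K → D → J: 22+13+13 = 48
B → K → H → J: 22+19+15 = 56
Cheapest is B → K → D → J at 48 min.

48 min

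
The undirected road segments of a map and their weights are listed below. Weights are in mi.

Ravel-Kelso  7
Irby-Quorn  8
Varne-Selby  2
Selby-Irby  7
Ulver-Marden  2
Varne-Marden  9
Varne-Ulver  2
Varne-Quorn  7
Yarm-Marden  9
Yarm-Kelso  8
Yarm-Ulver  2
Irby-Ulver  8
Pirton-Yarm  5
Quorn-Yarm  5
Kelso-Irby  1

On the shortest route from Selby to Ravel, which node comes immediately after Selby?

Enumerating some paths:
Selby - Varne - Ulver - Irby - Kelso - Ravel: 2+2+8+1+7 = 20
Selby - Irby - Kelso - Ravel: 7+1+7 = 15
Selby - Varne - Ulver - Yarm - Kelso - Ravel: 2+2+2+8+7 = 21
Selby - Varne - Quorn - Irby - Kelso - Ravel: 2+7+8+1+7 = 25
The minimum is 15 mi via Selby - Irby - Kelso - Ravel.
So from Selby the first move is to Irby.

Irby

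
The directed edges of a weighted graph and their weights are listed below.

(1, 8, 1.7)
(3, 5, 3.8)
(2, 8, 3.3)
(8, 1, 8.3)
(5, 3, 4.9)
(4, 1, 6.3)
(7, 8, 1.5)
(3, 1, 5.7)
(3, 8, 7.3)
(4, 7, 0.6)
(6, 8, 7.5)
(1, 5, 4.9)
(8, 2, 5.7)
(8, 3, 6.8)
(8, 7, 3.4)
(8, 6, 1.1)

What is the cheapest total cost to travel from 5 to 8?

12.2

Compare a few routes:
5 → 3 → 8: 4.9+7.3 = 12.2
5 → 3 → 1 → 8: 4.9+5.7+1.7 = 12.3
The minimum is 12.2 via 5 → 3 → 8.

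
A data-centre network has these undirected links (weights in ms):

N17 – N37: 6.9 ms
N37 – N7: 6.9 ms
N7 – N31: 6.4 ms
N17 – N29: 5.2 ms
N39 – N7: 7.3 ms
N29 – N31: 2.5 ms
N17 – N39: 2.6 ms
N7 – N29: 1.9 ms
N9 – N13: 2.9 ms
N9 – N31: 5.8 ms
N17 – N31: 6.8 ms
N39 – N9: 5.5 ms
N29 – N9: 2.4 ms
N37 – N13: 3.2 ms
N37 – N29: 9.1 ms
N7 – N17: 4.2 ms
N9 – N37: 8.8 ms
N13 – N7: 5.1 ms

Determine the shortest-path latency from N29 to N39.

7.8 ms

Candidate routes:
N29–N9–N39: 2.4+5.5 = 7.9
N29–N17–N39: 5.2+2.6 = 7.8
The minimum is 7.8 ms via N29–N17–N39.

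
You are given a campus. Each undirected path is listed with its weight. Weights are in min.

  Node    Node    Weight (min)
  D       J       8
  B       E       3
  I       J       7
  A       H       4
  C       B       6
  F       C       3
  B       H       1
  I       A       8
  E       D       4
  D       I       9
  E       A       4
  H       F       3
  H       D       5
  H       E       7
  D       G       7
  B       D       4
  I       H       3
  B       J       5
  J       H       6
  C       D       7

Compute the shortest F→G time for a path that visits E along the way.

Shortest F→E: F → H → B → E = 7
Shortest E→G: E → D → G = 11
Total via E: 7 + 11 = 18 min.

18 min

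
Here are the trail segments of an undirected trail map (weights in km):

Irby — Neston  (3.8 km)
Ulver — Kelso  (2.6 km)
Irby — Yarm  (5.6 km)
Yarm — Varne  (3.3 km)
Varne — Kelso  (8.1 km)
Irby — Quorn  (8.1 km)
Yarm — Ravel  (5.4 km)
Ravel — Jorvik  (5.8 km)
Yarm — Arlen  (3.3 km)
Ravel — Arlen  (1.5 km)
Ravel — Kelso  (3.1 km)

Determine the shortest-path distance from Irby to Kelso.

13.5 km

Candidate routes:
Irby - Yarm - Ravel - Kelso: 5.6+5.4+3.1 = 14.1
Irby - Yarm - Arlen - Ravel - Kelso: 5.6+3.3+1.5+3.1 = 13.5
Cheapest is Irby - Yarm - Arlen - Ravel - Kelso at 13.5 km.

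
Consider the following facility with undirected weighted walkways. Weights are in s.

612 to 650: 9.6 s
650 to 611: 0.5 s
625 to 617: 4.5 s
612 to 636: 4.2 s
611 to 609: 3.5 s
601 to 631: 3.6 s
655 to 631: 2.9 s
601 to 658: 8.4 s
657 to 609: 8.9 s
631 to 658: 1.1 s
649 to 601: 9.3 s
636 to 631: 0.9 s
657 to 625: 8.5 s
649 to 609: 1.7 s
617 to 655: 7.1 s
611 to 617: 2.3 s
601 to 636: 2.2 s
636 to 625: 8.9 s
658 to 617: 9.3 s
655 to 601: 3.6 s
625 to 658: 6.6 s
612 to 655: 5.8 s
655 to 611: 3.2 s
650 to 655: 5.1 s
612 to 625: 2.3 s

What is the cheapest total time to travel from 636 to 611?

Compare a few routes:
636–631–655–650–611: 0.9+2.9+5.1+0.5 = 9.4
636–601–655–611: 2.2+3.6+3.2 = 9
636–631–655–611: 0.9+2.9+3.2 = 7
Cheapest is 636–631–655–611 at 7 s.

7 s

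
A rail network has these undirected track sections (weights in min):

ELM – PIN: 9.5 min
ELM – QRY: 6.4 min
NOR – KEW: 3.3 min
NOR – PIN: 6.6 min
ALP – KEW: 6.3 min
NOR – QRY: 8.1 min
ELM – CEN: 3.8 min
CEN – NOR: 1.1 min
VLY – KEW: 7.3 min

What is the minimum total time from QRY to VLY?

Compare a few routes:
QRY - NOR - KEW - VLY: 8.1+3.3+7.3 = 18.7
QRY - ELM - CEN - NOR - KEW - VLY: 6.4+3.8+1.1+3.3+7.3 = 21.9
Cheapest is QRY - NOR - KEW - VLY at 18.7 min.

18.7 min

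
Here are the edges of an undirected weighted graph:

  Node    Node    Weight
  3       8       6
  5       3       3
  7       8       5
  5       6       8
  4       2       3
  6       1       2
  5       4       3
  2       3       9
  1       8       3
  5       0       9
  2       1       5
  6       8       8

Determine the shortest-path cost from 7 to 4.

16

Running Dijkstra from 7:
7: 0
8: 5  (via 7)
1: 8  (via 8)
6: 10  (via 1)
3: 11  (via 8)
2: 13  (via 1)
5: 14  (via 3)
4: 16  (via 2)
Shortest route: 7 → 8 → 1 → 2 → 4 = 16.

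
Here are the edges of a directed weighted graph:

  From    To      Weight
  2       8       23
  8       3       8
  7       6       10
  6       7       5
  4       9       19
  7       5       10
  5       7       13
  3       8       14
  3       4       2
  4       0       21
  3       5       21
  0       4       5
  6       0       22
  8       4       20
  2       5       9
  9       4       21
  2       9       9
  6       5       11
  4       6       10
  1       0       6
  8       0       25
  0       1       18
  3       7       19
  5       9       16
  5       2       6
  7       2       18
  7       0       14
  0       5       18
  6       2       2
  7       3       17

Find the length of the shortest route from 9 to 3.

Compare a few routes:
9 - 4 - 6 - 2 - 8 - 3: 21+10+2+23+8 = 64
9 - 4 - 6 - 2 - 5 - 7 - 3: 21+10+2+9+13+17 = 72
9 - 4 - 6 - 7 - 3: 21+10+5+17 = 53
The minimum is 53 via 9 - 4 - 6 - 7 - 3.

53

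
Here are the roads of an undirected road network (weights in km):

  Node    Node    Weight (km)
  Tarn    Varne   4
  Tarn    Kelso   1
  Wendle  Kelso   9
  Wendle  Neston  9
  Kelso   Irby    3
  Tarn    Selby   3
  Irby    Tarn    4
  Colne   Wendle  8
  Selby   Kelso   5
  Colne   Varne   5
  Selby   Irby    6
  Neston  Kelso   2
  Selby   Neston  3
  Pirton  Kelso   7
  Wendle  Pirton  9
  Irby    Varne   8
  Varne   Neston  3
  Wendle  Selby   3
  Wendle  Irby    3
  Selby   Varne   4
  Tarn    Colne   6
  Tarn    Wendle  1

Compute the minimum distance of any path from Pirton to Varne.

12 km

Shortest distances from Pirton:
Pirton: 0
Kelso: 7  (via Pirton)
Tarn: 8  (via Kelso)
Wendle: 9  (via Pirton)
Neston: 9  (via Kelso)
Irby: 10  (via Kelso)
Selby: 11  (via Tarn)
Varne: 12  (via Tarn)
Shortest route: Pirton → Kelso → Tarn → Varne = 12 km.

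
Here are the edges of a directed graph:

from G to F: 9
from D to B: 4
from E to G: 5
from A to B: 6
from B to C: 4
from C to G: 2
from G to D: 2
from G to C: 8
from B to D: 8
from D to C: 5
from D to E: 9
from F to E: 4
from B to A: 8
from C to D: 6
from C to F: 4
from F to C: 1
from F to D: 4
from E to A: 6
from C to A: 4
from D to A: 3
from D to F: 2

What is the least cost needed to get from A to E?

Candidate routes:
A–B–C–F–E: 6+4+4+4 = 18
A–B–D–F–E: 6+8+2+4 = 20
A–B–C–G–D–F–E: 6+4+2+2+2+4 = 20
The minimum is 18 via A–B–C–F–E.

18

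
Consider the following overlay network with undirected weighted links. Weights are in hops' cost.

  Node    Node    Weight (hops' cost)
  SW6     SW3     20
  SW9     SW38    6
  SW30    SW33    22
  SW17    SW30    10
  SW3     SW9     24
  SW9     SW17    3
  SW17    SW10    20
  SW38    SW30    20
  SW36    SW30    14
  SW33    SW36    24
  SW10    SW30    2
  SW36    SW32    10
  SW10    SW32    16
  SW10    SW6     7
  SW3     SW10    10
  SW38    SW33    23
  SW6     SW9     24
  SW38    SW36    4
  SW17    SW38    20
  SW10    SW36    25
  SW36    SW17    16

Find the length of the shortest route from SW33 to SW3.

Shortest distances from SW33:
SW33: 0
SW30: 22  (via SW33)
SW38: 23  (via SW33)
SW10: 24  (via SW30)
SW36: 24  (via SW33)
SW9: 29  (via SW38)
SW6: 31  (via SW10)
SW17: 32  (via SW30)
SW3: 34  (via SW10)
Shortest route: SW33 → SW30 → SW10 → SW3 = 34 hops' cost.

34 hops' cost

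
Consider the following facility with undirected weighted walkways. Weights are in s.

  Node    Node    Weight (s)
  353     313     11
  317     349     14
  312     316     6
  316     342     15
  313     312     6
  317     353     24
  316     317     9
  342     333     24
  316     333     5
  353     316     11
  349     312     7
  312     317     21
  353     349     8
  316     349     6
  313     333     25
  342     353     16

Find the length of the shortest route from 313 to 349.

Enumerating some paths:
313 - 312 - 349: 6+7 = 13
313 - 353 - 349: 11+8 = 19
313 - 353 - 316 - 349: 11+11+6 = 28
313 - 312 - 316 - 349: 6+6+6 = 18
The minimum is 13 s via 313 - 312 - 349.

13 s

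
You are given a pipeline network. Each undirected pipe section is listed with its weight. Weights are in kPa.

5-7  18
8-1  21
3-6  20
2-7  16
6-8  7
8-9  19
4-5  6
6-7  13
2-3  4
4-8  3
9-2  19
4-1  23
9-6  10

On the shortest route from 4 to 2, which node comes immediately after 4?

Compare a few routes:
4 → 8 → 6 → 7 → 2: 3+7+13+16 = 39
4 → 8 → 6 → 3 → 2: 3+7+20+4 = 34
Cheapest is 4 → 8 → 6 → 3 → 2 at 34 kPa.
So from 4 the first move is to 8.

8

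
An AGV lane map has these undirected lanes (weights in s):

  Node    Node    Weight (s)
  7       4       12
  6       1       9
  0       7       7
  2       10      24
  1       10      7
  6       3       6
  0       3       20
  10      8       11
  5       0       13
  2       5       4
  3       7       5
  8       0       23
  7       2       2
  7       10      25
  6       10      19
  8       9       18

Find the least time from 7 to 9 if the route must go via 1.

Best 7 to 1: 7–3–6–1 costing 20
Shortest 1→9: 1–10–8–9 = 36
Total via 1: 20 + 36 = 56 s.

56 s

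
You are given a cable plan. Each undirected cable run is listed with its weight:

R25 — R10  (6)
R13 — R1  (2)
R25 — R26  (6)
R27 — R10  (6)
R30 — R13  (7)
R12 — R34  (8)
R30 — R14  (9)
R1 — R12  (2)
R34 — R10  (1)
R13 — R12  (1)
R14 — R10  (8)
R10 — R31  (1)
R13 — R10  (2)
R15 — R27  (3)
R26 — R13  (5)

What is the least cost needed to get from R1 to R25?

10

Enumerating some paths:
R1 → R13 → R26 → R25: 2+5+6 = 13
R1 → R12 → R13 → R10 → R25: 2+1+2+6 = 11
R1 → R13 → R10 → R25: 2+2+6 = 10
R1 → R12 → R13 → R26 → R25: 2+1+5+6 = 14
The minimum is 10 via R1 → R13 → R10 → R25.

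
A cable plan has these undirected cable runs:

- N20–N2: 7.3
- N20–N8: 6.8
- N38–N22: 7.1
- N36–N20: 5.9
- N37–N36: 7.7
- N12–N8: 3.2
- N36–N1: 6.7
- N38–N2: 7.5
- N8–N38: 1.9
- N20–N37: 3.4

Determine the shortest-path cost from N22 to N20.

15.8

Enumerating some paths:
N22 - N38 - N2 - N20: 7.1+7.5+7.3 = 21.9
N22 - N38 - N8 - N20: 7.1+1.9+6.8 = 15.8
The minimum is 15.8 via N22 - N38 - N8 - N20.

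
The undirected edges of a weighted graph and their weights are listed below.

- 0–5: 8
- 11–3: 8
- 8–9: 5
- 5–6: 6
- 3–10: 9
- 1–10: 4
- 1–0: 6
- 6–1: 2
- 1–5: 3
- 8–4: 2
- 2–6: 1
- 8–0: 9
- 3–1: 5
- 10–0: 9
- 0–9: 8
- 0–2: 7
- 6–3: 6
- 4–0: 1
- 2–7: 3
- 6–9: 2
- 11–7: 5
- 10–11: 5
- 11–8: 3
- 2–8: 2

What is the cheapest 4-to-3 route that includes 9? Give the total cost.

Shortest 4→9: 4–8–9 = 7
Best 9 to 3: 9–6–3 costing 8
Total via 9: 7 + 8 = 15.

15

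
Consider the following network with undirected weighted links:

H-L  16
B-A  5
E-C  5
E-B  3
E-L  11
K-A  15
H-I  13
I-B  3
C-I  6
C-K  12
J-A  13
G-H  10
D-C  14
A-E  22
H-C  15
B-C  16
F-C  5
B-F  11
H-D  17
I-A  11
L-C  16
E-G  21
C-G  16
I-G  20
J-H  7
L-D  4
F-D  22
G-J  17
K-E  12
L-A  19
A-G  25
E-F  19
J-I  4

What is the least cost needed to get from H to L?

16

Compare a few routes:
H - D - L: 17+4 = 21
H - I - B - E - L: 13+3+3+11 = 30
H - L: 16 = 16
H - J - I - B - E - L: 7+4+3+3+11 = 28
The minimum is 16 via H - L.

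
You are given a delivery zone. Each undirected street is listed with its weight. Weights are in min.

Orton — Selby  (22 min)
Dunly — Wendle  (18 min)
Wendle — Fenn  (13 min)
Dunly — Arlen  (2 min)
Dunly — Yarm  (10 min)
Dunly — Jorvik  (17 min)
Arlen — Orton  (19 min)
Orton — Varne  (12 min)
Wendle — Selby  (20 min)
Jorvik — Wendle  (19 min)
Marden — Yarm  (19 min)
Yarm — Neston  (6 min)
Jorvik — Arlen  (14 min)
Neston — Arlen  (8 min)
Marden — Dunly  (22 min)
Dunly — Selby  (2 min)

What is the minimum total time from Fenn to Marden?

53 min

Running Dijkstra from Fenn:
Fenn: 0
Wendle: 13  (via Fenn)
Dunly: 31  (via Wendle)
Jorvik: 32  (via Wendle)
Selby: 33  (via Wendle)
Arlen: 33  (via Dunly)
Yarm: 41  (via Dunly)
Neston: 41  (via Arlen)
Orton: 52  (via Arlen)
Marden: 53  (via Dunly)
Shortest route: Fenn–Wendle–Dunly–Marden = 53 min.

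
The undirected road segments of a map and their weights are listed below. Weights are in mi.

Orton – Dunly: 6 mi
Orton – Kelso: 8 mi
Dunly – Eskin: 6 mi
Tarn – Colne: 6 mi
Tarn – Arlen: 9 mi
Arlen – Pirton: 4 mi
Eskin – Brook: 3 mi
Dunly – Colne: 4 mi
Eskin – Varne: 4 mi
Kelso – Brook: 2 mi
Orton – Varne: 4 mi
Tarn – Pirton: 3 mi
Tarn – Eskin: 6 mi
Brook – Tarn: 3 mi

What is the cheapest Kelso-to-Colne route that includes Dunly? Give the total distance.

Shortest Kelso→Dunly: Kelso–Brook–Eskin–Dunly = 11
Best Dunly to Colne: Dunly–Colne costing 4
Total via Dunly: 11 + 4 = 15 mi.

15 mi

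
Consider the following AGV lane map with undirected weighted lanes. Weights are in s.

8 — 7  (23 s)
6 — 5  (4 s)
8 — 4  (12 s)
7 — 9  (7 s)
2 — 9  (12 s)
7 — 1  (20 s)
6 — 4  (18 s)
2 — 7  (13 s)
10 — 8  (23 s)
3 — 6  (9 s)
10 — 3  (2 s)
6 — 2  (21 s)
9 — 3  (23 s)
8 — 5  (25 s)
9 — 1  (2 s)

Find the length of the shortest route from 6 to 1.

Enumerating some paths:
6–2–7–9–1: 21+13+7+2 = 43
6–3–9–1: 9+23+2 = 34
6–2–9–1: 21+12+2 = 35
Cheapest is 6–3–9–1 at 34 s.

34 s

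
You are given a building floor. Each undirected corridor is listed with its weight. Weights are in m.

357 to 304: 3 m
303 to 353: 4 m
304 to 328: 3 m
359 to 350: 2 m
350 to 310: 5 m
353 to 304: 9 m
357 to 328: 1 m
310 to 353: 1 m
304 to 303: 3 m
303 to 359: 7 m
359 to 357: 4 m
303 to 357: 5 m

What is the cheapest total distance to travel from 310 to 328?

11 m

Enumerating some paths:
310 - 353 - 303 - 304 - 328: 1+4+3+3 = 11
310 - 353 - 303 - 304 - 357 - 328: 1+4+3+3+1 = 12
Cheapest is 310 - 353 - 303 - 304 - 328 at 11 m.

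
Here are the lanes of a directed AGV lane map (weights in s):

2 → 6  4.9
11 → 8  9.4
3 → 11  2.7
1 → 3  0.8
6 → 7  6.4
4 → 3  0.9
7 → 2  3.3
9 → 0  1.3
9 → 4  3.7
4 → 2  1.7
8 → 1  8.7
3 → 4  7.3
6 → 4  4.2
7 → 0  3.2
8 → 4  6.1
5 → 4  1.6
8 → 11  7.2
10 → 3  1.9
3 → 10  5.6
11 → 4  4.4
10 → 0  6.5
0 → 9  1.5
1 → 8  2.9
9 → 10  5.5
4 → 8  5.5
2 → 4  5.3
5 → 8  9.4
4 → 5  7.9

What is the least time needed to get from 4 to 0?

Candidate routes:
4–3–10–0: 0.9+5.6+6.5 = 13
4–8–1–3–10–0: 5.5+8.7+0.8+5.6+6.5 = 27.1
4–2–6–7–0: 1.7+4.9+6.4+3.2 = 16.2
Cheapest is 4–3–10–0 at 13 s.

13 s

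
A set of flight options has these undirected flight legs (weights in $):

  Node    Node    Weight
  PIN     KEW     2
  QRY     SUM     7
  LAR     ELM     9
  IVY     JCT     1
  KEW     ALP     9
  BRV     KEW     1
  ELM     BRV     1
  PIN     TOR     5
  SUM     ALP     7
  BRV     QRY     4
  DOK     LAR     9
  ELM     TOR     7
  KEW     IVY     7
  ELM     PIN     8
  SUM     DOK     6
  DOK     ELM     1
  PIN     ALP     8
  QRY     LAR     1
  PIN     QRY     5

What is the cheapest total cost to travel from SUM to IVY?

Candidate routes:
SUM - DOK - ELM - BRV - KEW - IVY: 6+1+1+1+7 = 16
SUM - QRY - BRV - KEW - IVY: 7+4+1+7 = 19
Cheapest is SUM - DOK - ELM - BRV - KEW - IVY at $16.

$16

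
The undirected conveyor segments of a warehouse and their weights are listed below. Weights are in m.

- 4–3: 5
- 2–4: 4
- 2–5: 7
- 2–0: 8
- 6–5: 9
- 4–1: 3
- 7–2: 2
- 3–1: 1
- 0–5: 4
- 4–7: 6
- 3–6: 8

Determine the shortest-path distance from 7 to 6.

18 m

Candidate routes:
7 → 2 → 5 → 6: 2+7+9 = 18
7 → 4 → 3 → 6: 6+5+8 = 19
The minimum is 18 m via 7 → 2 → 5 → 6.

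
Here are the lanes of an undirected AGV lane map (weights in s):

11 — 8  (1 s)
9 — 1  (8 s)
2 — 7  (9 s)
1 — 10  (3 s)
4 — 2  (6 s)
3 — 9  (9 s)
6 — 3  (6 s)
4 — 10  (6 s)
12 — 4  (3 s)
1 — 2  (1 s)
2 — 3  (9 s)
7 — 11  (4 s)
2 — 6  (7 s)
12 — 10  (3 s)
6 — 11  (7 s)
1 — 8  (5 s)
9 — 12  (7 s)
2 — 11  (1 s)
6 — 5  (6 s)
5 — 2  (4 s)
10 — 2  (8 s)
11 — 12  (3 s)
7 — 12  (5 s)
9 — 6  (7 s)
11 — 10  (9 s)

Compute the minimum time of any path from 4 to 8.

Shortest distances from 4:
4: 0
12: 3  (via 4)
2: 6  (via 4)
10: 6  (via 4)
11: 6  (via 12)
1: 7  (via 2)
8: 7  (via 11)
Shortest route: 4 → 12 → 11 → 8 = 7 s.

7 s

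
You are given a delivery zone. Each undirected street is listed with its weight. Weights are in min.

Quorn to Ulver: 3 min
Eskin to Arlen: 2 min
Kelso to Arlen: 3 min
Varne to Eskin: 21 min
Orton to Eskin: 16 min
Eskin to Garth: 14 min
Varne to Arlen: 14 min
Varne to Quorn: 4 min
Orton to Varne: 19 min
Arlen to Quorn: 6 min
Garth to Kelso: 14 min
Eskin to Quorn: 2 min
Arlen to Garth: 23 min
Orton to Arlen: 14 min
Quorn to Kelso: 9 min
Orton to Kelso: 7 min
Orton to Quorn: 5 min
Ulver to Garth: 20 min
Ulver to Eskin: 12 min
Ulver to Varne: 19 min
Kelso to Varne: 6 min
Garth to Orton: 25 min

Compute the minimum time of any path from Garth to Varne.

Enumerating some paths:
Garth - Eskin - Arlen - Kelso - Varne: 14+2+3+6 = 25
Garth - Kelso - Varne: 14+6 = 20
Cheapest is Garth - Kelso - Varne at 20 min.

20 min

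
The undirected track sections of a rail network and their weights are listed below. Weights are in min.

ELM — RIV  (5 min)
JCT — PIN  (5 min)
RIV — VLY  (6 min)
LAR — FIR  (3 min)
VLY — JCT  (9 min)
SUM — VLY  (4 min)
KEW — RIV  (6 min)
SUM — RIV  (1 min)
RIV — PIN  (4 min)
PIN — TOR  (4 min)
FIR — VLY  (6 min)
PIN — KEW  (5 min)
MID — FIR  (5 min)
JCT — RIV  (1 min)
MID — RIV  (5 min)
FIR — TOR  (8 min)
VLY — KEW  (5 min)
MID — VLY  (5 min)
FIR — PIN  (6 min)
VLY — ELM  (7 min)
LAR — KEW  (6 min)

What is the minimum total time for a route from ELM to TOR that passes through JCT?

15 min

Best ELM to JCT: ELM → RIV → JCT costing 6
Shortest JCT→TOR: JCT → PIN → TOR = 9
Total via JCT: 6 + 9 = 15 min.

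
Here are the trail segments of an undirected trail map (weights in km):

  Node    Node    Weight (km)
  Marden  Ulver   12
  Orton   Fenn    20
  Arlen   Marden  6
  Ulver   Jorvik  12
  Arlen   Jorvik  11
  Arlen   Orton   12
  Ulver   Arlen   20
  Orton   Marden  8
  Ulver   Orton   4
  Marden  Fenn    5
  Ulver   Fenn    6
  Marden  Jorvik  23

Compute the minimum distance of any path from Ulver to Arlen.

Enumerating some paths:
Ulver–Fenn–Marden–Arlen: 6+5+6 = 17
Ulver–Orton–Arlen: 4+12 = 16
The minimum is 16 km via Ulver–Orton–Arlen.

16 km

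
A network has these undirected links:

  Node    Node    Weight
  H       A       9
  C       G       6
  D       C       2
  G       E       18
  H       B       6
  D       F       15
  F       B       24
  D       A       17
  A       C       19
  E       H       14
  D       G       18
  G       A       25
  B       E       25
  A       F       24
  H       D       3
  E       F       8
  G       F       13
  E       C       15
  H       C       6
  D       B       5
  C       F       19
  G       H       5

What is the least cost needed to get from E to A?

23

Candidate routes:
E–C–H–A: 15+6+9 = 30
E–C–D–H–A: 15+2+3+9 = 29
E–H–A: 14+9 = 23
The minimum is 23 via E–H–A.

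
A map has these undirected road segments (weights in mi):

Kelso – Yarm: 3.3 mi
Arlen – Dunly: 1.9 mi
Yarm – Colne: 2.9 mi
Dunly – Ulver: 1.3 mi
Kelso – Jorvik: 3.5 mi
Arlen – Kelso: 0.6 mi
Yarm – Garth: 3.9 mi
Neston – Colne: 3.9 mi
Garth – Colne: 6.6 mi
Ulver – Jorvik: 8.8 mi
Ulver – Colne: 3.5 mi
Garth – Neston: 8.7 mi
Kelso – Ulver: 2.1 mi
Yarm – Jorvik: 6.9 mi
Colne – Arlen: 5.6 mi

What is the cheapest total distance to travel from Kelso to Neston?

9.5 mi

Enumerating some paths:
Kelso - Arlen - Colne - Neston: 0.6+5.6+3.9 = 10.1
Kelso - Arlen - Dunly - Ulver - Colne - Neston: 0.6+1.9+1.3+3.5+3.9 = 11.2
Kelso - Yarm - Colne - Neston: 3.3+2.9+3.9 = 10.1
Kelso - Ulver - Colne - Neston: 2.1+3.5+3.9 = 9.5
Cheapest is Kelso - Ulver - Colne - Neston at 9.5 mi.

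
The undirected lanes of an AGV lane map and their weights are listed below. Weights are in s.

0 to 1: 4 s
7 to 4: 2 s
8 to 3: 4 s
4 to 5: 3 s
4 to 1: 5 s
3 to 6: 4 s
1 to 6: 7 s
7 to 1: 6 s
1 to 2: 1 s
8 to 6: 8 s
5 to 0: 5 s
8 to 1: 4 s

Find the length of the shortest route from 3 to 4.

13 s

Candidate routes:
3–8–1–7–4: 4+4+6+2 = 16
3–6–1–4: 4+7+5 = 16
3–8–1–4: 4+4+5 = 13
Cheapest is 3–8–1–4 at 13 s.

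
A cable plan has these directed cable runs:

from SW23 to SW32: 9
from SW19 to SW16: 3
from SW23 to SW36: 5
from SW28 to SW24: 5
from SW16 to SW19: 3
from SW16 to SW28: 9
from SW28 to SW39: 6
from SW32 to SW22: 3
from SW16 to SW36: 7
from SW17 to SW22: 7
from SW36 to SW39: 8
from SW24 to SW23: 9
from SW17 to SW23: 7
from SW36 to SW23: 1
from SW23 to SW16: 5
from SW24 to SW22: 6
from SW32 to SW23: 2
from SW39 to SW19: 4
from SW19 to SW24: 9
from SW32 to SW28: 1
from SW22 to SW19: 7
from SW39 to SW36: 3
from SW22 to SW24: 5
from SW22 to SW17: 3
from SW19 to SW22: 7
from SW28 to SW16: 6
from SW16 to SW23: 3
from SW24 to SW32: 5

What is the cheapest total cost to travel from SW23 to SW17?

Running Dijkstra from SW23:
SW23: 0
SW16: 5  (via SW23)
SW36: 5  (via SW23)
SW19: 8  (via SW16)
SW32: 9  (via SW23)
SW28: 10  (via SW32)
SW22: 12  (via SW32)
SW39: 13  (via SW36)
SW17: 15  (via SW22)
Shortest route: SW23 → SW32 → SW22 → SW17 = 15.

15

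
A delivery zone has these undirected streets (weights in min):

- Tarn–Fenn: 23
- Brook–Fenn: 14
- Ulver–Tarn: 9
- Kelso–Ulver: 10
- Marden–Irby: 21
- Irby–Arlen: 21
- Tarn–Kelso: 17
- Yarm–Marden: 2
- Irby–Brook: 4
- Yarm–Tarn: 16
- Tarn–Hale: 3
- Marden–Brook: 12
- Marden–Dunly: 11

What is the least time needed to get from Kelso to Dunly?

46 min

Compare a few routes:
Kelso → Tarn → Yarm → Marden → Dunly: 17+16+2+11 = 46
Kelso → Ulver → Tarn → Yarm → Marden → Dunly: 10+9+16+2+11 = 48
Kelso → Tarn → Fenn → Brook → Marden → Dunly: 17+23+14+12+11 = 77
Cheapest is Kelso → Tarn → Yarm → Marden → Dunly at 46 min.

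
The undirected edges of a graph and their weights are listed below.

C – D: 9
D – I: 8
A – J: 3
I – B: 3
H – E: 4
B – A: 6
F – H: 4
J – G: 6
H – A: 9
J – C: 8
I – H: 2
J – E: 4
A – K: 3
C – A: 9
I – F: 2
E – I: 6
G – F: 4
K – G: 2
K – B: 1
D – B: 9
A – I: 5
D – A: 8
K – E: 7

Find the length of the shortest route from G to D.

12

Shortest distances from G:
G: 0
K: 2  (via G)
B: 3  (via K)
F: 4  (via G)
A: 5  (via K)
I: 6  (via B)
J: 6  (via G)
H: 8  (via F)
E: 9  (via K)
D: 12  (via B)
Shortest route: G → K → B → D = 12.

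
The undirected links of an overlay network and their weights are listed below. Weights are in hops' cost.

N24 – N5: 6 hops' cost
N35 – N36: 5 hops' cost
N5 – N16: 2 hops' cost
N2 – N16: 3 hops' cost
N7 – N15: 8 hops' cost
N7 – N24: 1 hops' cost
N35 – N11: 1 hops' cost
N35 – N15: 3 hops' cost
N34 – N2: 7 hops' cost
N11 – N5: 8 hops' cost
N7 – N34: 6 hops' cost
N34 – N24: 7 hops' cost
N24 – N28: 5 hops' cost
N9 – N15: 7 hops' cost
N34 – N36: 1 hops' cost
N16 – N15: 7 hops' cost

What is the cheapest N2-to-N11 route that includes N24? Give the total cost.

24 hops' cost

Shortest N2→N24: N2 → N16 → N5 → N24 = 11
Shortest N24→N11: N24 → N7 → N15 → N35 → N11 = 13
Total via N24: 11 + 13 = 24 hops' cost.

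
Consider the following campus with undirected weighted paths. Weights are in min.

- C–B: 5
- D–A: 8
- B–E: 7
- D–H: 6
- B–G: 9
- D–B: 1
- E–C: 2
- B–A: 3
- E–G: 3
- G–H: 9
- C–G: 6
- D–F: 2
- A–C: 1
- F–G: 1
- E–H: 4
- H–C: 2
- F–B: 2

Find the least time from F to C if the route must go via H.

10 min

Shortest F→H: F–D–H = 8
Best H to C: H–C costing 2
Total via H: 8 + 2 = 10 min.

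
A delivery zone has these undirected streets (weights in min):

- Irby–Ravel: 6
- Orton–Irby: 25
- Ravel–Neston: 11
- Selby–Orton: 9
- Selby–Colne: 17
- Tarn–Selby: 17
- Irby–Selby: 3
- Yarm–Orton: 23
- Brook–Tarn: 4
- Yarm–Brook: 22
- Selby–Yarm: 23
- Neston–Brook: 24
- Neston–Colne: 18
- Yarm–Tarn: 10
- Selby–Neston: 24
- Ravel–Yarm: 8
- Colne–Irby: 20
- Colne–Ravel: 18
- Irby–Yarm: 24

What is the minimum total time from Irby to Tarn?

20 min

Candidate routes:
Irby–Selby–Yarm–Tarn: 3+23+10 = 36
Irby–Selby–Tarn: 3+17 = 20
Irby–Yarm–Tarn: 24+10 = 34
Irby–Ravel–Yarm–Tarn: 6+8+10 = 24
The minimum is 20 min via Irby–Selby–Tarn.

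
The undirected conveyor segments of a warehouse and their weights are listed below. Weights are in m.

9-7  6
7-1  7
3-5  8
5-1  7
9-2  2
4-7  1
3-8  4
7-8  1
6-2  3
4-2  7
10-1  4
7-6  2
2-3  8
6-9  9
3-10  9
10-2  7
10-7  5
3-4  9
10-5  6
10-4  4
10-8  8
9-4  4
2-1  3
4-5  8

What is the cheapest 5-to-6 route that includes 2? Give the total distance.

Shortest 5→2: 5 → 1 → 2 = 10
Best 2 to 6: 2 → 6 costing 3
Total via 2: 10 + 3 = 13 m.

13 m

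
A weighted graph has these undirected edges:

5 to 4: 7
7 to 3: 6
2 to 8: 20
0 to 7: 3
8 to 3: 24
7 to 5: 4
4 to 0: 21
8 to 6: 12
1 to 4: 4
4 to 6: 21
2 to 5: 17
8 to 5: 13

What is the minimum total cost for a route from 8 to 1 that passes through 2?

Best 8 to 2: 8 → 2 costing 20
Shortest 2→1: 2 → 5 → 4 → 1 = 28
Total via 2: 20 + 28 = 48.

48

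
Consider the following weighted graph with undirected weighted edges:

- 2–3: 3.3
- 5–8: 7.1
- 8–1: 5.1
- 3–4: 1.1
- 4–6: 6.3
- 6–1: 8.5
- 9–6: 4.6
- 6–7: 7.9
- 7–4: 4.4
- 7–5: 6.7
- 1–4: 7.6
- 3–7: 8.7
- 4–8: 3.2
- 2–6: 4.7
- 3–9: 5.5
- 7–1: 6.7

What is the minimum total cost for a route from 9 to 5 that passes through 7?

Best 9 to 7: 9–3–4–7 costing 11
Shortest 7→5: 7–5 = 6.7
Total via 7: 11 + 6.7 = 17.7.

17.7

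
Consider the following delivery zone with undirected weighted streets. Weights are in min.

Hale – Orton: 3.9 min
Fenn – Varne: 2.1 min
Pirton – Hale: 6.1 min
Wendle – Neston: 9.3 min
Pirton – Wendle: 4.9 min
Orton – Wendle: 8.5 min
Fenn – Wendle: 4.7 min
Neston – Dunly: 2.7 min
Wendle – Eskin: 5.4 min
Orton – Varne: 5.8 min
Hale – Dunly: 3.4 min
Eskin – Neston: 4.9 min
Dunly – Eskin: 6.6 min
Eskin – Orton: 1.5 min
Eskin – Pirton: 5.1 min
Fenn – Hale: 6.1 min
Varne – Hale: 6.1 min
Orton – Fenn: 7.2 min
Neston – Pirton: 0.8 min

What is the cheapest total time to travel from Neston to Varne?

Candidate routes:
Neston → Dunly → Hale → Varne: 2.7+3.4+6.1 = 12.2
Neston → Pirton → Wendle → Fenn → Varne: 0.8+4.9+4.7+2.1 = 12.5
Cheapest is Neston → Dunly → Hale → Varne at 12.2 min.

12.2 min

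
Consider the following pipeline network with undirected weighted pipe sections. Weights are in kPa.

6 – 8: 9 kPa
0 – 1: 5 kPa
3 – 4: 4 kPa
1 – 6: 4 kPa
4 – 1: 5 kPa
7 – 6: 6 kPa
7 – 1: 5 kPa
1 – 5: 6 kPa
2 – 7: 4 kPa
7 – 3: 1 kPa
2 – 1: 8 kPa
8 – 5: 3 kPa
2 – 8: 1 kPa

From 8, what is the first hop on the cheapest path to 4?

2

Compare a few routes:
8 - 5 - 1 - 4: 3+6+5 = 14
8 - 2 - 1 - 4: 1+8+5 = 14
8 - 2 - 7 - 3 - 4: 1+4+1+4 = 10
The minimum is 10 kPa via 8 - 2 - 7 - 3 - 4.
So from 8 the first move is to 2.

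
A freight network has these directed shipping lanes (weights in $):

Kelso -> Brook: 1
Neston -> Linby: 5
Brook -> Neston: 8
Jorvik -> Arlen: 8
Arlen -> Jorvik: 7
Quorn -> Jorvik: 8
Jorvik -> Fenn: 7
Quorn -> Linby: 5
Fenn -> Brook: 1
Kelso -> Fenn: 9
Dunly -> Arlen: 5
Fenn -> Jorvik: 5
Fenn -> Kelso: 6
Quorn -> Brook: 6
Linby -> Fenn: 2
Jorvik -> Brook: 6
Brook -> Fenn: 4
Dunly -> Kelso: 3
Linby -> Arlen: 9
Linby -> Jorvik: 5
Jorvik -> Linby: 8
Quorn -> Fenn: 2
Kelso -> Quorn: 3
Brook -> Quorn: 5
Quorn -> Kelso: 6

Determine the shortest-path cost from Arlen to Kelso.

$20

Enumerating some paths:
Arlen–Jorvik–Fenn–Kelso: 7+7+6 = 20
Arlen–Jorvik–Brook–Fenn–Kelso: 7+6+4+6 = 23
The minimum is $20 via Arlen–Jorvik–Fenn–Kelso.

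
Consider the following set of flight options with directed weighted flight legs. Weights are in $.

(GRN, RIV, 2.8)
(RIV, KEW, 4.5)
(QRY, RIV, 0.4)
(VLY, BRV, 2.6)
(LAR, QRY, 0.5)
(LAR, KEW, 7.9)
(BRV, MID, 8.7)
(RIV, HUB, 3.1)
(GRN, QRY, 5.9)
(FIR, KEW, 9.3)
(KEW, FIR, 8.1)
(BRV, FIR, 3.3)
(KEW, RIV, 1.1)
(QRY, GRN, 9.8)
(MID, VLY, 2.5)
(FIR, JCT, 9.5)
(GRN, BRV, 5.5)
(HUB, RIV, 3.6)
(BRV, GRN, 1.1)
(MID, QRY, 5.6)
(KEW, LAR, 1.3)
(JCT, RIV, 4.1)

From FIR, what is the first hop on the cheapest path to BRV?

Enumerating some paths:
FIR–KEW–LAR–QRY–GRN–BRV: 9.3+1.3+0.5+9.8+5.5 = 26.4
FIR–JCT–RIV–KEW–LAR–QRY–GRN–BRV: 9.5+4.1+4.5+1.3+0.5+9.8+5.5 = 35.2
The minimum is $26.4 via FIR–KEW–LAR–QRY–GRN–BRV.
So from FIR the first move is to KEW.

KEW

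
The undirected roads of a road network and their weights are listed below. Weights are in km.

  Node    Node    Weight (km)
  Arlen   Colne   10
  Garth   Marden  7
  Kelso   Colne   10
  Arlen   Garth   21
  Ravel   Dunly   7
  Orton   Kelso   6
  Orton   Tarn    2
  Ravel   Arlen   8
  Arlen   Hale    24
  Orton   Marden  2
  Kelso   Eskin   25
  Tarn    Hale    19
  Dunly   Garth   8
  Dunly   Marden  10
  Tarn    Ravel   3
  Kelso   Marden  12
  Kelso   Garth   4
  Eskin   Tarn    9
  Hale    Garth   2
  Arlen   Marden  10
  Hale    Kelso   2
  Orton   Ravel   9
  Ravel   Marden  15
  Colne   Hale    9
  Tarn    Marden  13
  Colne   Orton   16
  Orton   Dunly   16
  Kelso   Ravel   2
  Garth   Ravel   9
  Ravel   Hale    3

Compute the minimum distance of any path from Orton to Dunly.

Compare a few routes:
Orton–Kelso–Ravel–Dunly: 6+2+7 = 15
Orton–Dunly: 16 = 16
Orton–Marden–Dunly: 2+10 = 12
The minimum is 12 km via Orton–Marden–Dunly.

12 km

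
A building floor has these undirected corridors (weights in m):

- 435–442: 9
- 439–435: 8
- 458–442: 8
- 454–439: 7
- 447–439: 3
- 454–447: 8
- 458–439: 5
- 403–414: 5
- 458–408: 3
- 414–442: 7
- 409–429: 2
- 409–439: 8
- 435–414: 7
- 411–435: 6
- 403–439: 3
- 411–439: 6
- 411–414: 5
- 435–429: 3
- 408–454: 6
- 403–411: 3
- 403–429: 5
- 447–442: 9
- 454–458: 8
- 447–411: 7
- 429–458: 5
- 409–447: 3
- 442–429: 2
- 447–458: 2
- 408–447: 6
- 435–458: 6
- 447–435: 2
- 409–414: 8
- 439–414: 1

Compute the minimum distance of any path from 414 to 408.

Settle nodes by increasing distance from 414:
414: 0
439: 1  (via 414)
403: 4  (via 439)
447: 4  (via 439)
411: 5  (via 414)
435: 6  (via 447)
458: 6  (via 439)
442: 7  (via 414)
409: 7  (via 447)
454: 8  (via 439)
408: 9  (via 458)
Shortest route: 414 → 439 → 458 → 408 = 9 m.

9 m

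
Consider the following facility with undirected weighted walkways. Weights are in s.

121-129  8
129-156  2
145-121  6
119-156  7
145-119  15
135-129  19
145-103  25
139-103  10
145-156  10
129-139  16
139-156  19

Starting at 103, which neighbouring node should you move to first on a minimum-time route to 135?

Compare a few routes:
103 → 145 → 121 → 129 → 135: 25+6+8+19 = 58
103 → 139 → 156 → 129 → 135: 10+19+2+19 = 50
103 → 145 → 156 → 129 → 135: 25+10+2+19 = 56
103 → 139 → 129 → 135: 10+16+19 = 45
Cheapest is 103 → 139 → 129 → 135 at 45 s.
So from 103 the first move is to 139.

139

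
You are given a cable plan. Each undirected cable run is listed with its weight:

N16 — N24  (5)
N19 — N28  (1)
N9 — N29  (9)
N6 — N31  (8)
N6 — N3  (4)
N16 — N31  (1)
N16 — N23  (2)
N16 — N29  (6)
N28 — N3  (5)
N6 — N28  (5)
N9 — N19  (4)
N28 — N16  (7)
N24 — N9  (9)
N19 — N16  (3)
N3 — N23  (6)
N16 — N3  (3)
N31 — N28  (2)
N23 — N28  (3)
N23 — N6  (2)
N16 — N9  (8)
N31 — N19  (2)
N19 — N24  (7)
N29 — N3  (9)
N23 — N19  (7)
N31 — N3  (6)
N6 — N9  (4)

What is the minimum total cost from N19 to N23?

4

Compare a few routes:
N19–N28–N23: 1+3 = 4
N19–N16–N23: 3+2 = 5
N19–N28–N31–N16–N23: 1+2+1+2 = 6
N19–N31–N16–N23: 2+1+2 = 5
The minimum is 4 via N19–N28–N23.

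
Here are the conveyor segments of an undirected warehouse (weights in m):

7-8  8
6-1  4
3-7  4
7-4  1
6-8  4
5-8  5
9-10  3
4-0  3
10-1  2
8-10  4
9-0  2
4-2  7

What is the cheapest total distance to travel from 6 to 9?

9 m

Settle nodes by increasing distance from 6:
6: 0
1: 4  (via 6)
8: 4  (via 6)
10: 6  (via 1)
5: 9  (via 8)
9: 9  (via 10)
Shortest route: 6 → 1 → 10 → 9 = 9 m.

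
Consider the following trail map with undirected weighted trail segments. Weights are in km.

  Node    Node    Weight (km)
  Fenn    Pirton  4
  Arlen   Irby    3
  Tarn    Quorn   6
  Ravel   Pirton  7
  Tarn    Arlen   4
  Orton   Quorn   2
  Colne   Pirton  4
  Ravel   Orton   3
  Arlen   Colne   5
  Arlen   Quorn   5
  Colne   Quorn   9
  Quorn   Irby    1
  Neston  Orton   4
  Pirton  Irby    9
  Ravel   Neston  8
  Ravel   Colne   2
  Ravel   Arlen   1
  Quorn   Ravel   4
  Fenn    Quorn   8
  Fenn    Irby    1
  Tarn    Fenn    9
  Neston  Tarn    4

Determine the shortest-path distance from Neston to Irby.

7 km

Running Dijkstra from Neston:
Neston: 0
Tarn: 4  (via Neston)
Orton: 4  (via Neston)
Quorn: 6  (via Orton)
Ravel: 7  (via Orton)
Irby: 7  (via Quorn)
Shortest route: Neston → Orton → Quorn → Irby = 7 km.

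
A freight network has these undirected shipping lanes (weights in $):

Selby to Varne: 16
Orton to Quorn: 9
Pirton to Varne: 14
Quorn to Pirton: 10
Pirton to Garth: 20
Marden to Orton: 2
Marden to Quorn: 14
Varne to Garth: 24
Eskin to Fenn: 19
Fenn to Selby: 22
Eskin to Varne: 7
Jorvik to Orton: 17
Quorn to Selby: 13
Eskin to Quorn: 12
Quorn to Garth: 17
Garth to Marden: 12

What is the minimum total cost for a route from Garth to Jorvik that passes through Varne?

$69

Best Garth to Varne: Garth–Varne costing 24
Best Varne to Jorvik: Varne–Eskin–Quorn–Orton–Jorvik costing 45
Total via Varne: 24 + 45 = $69.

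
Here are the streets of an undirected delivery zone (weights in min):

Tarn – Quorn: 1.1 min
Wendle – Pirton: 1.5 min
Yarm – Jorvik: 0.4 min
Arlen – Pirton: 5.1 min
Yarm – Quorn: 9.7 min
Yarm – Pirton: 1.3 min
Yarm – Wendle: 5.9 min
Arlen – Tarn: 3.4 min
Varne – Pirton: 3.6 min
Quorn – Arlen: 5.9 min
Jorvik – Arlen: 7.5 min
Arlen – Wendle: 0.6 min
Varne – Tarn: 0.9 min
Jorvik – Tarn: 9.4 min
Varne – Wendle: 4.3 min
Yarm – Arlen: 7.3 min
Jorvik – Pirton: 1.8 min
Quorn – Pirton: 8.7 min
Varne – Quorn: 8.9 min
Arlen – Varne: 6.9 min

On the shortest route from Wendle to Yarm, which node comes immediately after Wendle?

Pirton

Enumerating some paths:
Wendle - Pirton - Yarm: 1.5+1.3 = 2.8
Wendle - Yarm: 5.9 = 5.9
Wendle - Pirton - Jorvik - Yarm: 1.5+1.8+0.4 = 3.7
The minimum is 2.8 min via Wendle - Pirton - Yarm.
So from Wendle the first move is to Pirton.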